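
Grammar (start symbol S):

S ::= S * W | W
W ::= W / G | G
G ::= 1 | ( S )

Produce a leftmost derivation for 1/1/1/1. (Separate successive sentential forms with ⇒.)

S ⇒ W   [S ::= W]
W ⇒ W/G   [W ::= W / G]
W/G ⇒ W/G/G   [W ::= W / G]
W/G/G ⇒ W/G/G/G   [W ::= W / G]
W/G/G/G ⇒ G/G/G/G   [W ::= G]
G/G/G/G ⇒ 1/G/G/G   [G ::= 1]
1/G/G/G ⇒ 1/1/G/G   [G ::= 1]
1/1/G/G ⇒ 1/1/1/G   [G ::= 1]
1/1/1/G ⇒ 1/1/1/1   [G ::= 1]

S⇒W⇒W/G⇒W/G/G⇒W/G/G/G⇒G/G/G/G⇒1/G/G/G⇒1/1/G/G⇒1/1/1/G⇒1/1/1/1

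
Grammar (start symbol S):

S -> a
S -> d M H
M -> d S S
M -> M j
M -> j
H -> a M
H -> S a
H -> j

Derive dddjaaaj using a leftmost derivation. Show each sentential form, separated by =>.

S => dMH   [S -> d M H]
dMH => ddSSH   [M -> d S S]
ddSSH => dddMHSH   [S -> d M H]
dddMHSH => dddjHSH   [M -> j]
dddjHSH => dddjSaSH   [H -> S a]
dddjSaSH => dddjaaSH   [S -> a]
dddjaaSH => dddjaaaH   [S -> a]
dddjaaaH => dddjaaaj   [H -> j]

S => dMH => ddSSH => dddMHSH => dddjHSH => dddjSaSH => dddjaaSH => dddjaaaH => dddjaaaj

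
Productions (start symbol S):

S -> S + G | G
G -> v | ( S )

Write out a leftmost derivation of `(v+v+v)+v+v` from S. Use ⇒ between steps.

S ⇒ S+G   [S -> S + G]
S+G ⇒ S+G+G   [S -> S + G]
S+G+G ⇒ G+G+G   [S -> G]
G+G+G ⇒ (S)+G+G   [G -> ( S )]
(S)+G+G ⇒ (S+G)+G+G   [S -> S + G]
(S+G)+G+G ⇒ (S+G+G)+G+G   [S -> S + G]
(S+G+G)+G+G ⇒ (G+G+G)+G+G   [S -> G]
(G+G+G)+G+G ⇒ (v+G+G)+G+G   [G -> v]
(v+G+G)+G+G ⇒ (v+v+G)+G+G   [G -> v]
(v+v+G)+G+G ⇒ (v+v+v)+G+G   [G -> v]
(v+v+v)+G+G ⇒ (v+v+v)+v+G   [G -> v]
(v+v+v)+v+G ⇒ (v+v+v)+v+v   [G -> v]

S ⇒ S+G ⇒ S+G+G ⇒ G+G+G ⇒ (S)+G+G ⇒ (S+G)+G+G ⇒ (S+G+G)+G+G ⇒ (G+G+G)+G+G ⇒ (v+G+G)+G+G ⇒ (v+v+G)+G+G ⇒ (v+v+v)+G+G ⇒ (v+v+v)+v+G ⇒ (v+v+v)+v+v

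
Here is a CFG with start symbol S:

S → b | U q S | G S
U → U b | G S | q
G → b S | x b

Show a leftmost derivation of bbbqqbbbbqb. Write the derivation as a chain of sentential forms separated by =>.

S => UqS   [S → U q S]
UqS => GSqS   [U → G S]
GSqS => bSSqS   [G → b S]
bSSqS => bGSSqS   [S → G S]
bGSSqS => bbSSSqS   [G → b S]
bbSSSqS => bbGSSSqS   [S → G S]
bbGSSSqS => bbbSSSSqS   [G → b S]
bbbSSSSqS => bbbUqSSSSqS   [S → U q S]
bbbUqSSSSqS => bbbqqSSSSqS   [U → q]
bbbqqSSSSqS => bbbqqbSSSqS   [S → b]
bbbqqbSSSqS => bbbqqbbSSqS   [S → b]
bbbqqbbSSqS => bbbqqbbbSqS   [S → b]
bbbqqbbbSqS => bbbqqbbbbqS   [S → b]
bbbqqbbbbqS => bbbqqbbbbqb   [S → b]

S => UqS => GSqS => bSSqS => bGSSqS => bbSSSqS => bbGSSSqS => bbbSSSSqS => bbbUqSSSSqS => bbbqqSSSSqS => bbbqqbSSSqS => bbbqqbbSSqS => bbbqqbbbSqS => bbbqqbbbbqS => bbbqqbbbbqb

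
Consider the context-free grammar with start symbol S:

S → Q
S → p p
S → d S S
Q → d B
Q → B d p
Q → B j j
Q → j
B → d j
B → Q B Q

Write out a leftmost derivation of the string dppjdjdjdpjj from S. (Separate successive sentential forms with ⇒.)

S⇒dSS⇒dppS⇒dppQ⇒dppBjj⇒dppQBQjj⇒dppjBQjj⇒dppjdjQjj⇒dppjdjBdpjj⇒dppjdjdjdpjj

S ⇒ dSS   [S → d S S]
dSS ⇒ dppS   [S → p p]
dppS ⇒ dppQ   [S → Q]
dppQ ⇒ dppBjj   [Q → B j j]
dppBjj ⇒ dppQBQjj   [B → Q B Q]
dppQBQjj ⇒ dppjBQjj   [Q → j]
dppjBQjj ⇒ dppjdjQjj   [B → d j]
dppjdjQjj ⇒ dppjdjBdpjj   [Q → B d p]
dppjdjBdpjj ⇒ dppjdjdjdpjj   [B → d j]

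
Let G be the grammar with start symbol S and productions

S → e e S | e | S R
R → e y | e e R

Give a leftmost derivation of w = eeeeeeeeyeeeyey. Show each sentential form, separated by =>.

S => SR => SRR => SRRR => eeSRRR => eeeRRR => eeeeeRRR => eeeeeeeRRR => eeeeeeeeyRR => eeeeeeeeyeeRR => eeeeeeeeyeeeyR => eeeeeeeeyeeeyey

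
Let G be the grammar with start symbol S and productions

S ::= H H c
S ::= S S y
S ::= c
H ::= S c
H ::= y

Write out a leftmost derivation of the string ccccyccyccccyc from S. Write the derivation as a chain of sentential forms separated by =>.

S => HHc => ScHc => HHccHc => ScHccHc => ccHccHc => ccScccHc => ccHHccccHc => ccScHccccHc => ccHHccHccccHc => ccScHccHccccHc => ccccHccHccccHc => ccccyccHccccHc => ccccyccyccccHc => ccccyccyccccyc

S => HHc   [S ::= H H c]
HHc => ScHc   [H ::= S c]
ScHc => HHccHc   [S ::= H H c]
HHccHc => ScHccHc   [H ::= S c]
ScHccHc => ccHccHc   [S ::= c]
ccHccHc => ccScccHc   [H ::= S c]
ccScccHc => ccHHccccHc   [S ::= H H c]
ccHHccccHc => ccScHccccHc   [H ::= S c]
ccScHccccHc => ccHHccHccccHc   [S ::= H H c]
ccHHccHccccHc => ccScHccHccccHc   [H ::= S c]
ccScHccHccccHc => ccccHccHccccHc   [S ::= c]
ccccHccHccccHc => ccccyccHccccHc   [H ::= y]
ccccyccHccccHc => ccccyccyccccHc   [H ::= y]
ccccyccyccccHc => ccccyccyccccyc   [H ::= y]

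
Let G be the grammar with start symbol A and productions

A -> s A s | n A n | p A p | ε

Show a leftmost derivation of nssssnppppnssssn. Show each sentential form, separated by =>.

A=>nAn=>nsAsn=>nssAssn=>nsssAsssn=>nssssAssssn=>nssssnAnssssn=>nssssnpApnssssn=>nssssnppAppnssssn=>nssssnppppnssssn

A => nAn   [A -> n A n]
nAn => nsAsn   [A -> s A s]
nsAsn => nssAssn   [A -> s A s]
nssAssn => nsssAsssn   [A -> s A s]
nsssAsssn => nssssAssssn   [A -> s A s]
nssssAssssn => nssssnAnssssn   [A -> n A n]
nssssnAnssssn => nssssnpApnssssn   [A -> p A p]
nssssnpApnssssn => nssssnppAppnssssn   [A -> p A p]
nssssnppAppnssssn => nssssnppppnssssn   [A -> ε]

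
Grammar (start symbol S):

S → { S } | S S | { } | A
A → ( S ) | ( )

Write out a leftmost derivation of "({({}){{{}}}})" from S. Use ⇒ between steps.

S⇒A⇒(S)⇒({S})⇒({SS})⇒({AS})⇒({(S)S})⇒({({})S})⇒({({}){S}})⇒({({}){{S}}})⇒({({}){{{}}}})

S ⇒ A   [S → A]
A ⇒ (S)   [A → ( S )]
(S) ⇒ ({S})   [S → { S }]
({S}) ⇒ ({SS})   [S → S S]
({SS}) ⇒ ({AS})   [S → A]
({AS}) ⇒ ({(S)S})   [A → ( S )]
({(S)S}) ⇒ ({({})S})   [S → { }]
({({})S}) ⇒ ({({}){S}})   [S → { S }]
({({}){S}}) ⇒ ({({}){{S}}})   [S → { S }]
({({}){{S}}}) ⇒ ({({}){{{}}}})   [S → { }]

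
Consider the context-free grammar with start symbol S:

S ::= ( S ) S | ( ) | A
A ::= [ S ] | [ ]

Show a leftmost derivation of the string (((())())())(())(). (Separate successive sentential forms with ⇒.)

S⇒(S)S⇒((S)S)S⇒(((S)S)S)S⇒(((())S)S)S⇒(((())())S)S⇒(((())())())S⇒(((())())())(S)S⇒(((())())())(())S⇒(((())())())(())()

S ⇒ (S)S   [S ::= ( S ) S]
(S)S ⇒ ((S)S)S   [S ::= ( S ) S]
((S)S)S ⇒ (((S)S)S)S   [S ::= ( S ) S]
(((S)S)S)S ⇒ (((())S)S)S   [S ::= ( )]
(((())S)S)S ⇒ (((())())S)S   [S ::= ( )]
(((())())S)S ⇒ (((())())())S   [S ::= ( )]
(((())())())S ⇒ (((())())())(S)S   [S ::= ( S ) S]
(((())())())(S)S ⇒ (((())())())(())S   [S ::= ( )]
(((())())())(())S ⇒ (((())())())(())()   [S ::= ( )]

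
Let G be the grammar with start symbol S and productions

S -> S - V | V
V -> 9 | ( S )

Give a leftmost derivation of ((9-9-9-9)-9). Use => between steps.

S => V => (S) => (S-V) => (V-V) => ((S)-V) => ((S-V)-V) => ((S-V-V)-V) => ((S-V-V-V)-V) => ((V-V-V-V)-V) => ((9-V-V-V)-V) => ((9-9-V-V)-V) => ((9-9-9-V)-V) => ((9-9-9-9)-V) => ((9-9-9-9)-9)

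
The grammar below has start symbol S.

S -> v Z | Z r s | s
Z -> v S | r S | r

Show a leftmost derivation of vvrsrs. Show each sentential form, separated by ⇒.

S ⇒ vZ   [S -> v Z]
vZ ⇒ vvS   [Z -> v S]
vvS ⇒ vvZrs   [S -> Z r s]
vvZrs ⇒ vvrSrs   [Z -> r S]
vvrSrs ⇒ vvrsrs   [S -> s]

S⇒vZ⇒vvS⇒vvZrs⇒vvrSrs⇒vvrsrs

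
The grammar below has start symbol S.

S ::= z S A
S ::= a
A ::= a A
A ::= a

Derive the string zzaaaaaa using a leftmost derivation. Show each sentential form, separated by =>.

S => zSA => zzSAA => zzaAA => zzaaA => zzaaaA => zzaaaaA => zzaaaaaA => zzaaaaaa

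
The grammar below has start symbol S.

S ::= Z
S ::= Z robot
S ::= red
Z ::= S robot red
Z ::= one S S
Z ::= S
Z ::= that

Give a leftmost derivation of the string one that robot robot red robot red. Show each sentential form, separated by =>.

S => Z => S robot red => Z robot red => one S S robot red => one Z robot S robot red => one S robot S robot red => one Z robot robot S robot red => one that robot robot S robot red => one that robot robot red robot red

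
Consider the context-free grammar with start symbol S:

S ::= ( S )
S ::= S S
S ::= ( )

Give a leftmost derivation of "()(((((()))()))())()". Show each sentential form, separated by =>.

S => SS   [S ::= S S]
SS => ()S   [S ::= ( )]
()S => ()SS   [S ::= S S]
()SS => ()(S)S   [S ::= ( S )]
()(S)S => ()(SS)S   [S ::= S S]
()(SS)S => ()((S)S)S   [S ::= ( S )]
()((S)S)S => ()(((S))S)S   [S ::= ( S )]
()(((S))S)S => ()(((SS))S)S   [S ::= S S]
()(((SS))S)S => ()((((S)S))S)S   [S ::= ( S )]
()((((S)S))S)S => ()(((((S))S))S)S   [S ::= ( S )]
()(((((S))S))S)S => ()(((((()))S))S)S   [S ::= ( )]
()(((((()))S))S)S => ()(((((()))()))S)S   [S ::= ( )]
()(((((()))()))S)S => ()(((((()))()))())S   [S ::= ( )]
()(((((()))()))())S => ()(((((()))()))())()   [S ::= ( )]

S => SS => ()S => ()SS => ()(S)S => ()(SS)S => ()((S)S)S => ()(((S))S)S => ()(((SS))S)S => ()((((S)S))S)S => ()(((((S))S))S)S => ()(((((()))S))S)S => ()(((((()))()))S)S => ()(((((()))()))())S => ()(((((()))()))())()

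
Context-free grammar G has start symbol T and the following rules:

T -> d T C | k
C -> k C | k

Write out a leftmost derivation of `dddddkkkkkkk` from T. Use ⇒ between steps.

T⇒dTC⇒ddTCC⇒dddTCCC⇒ddddTCCCC⇒dddddTCCCCC⇒dddddkCCCCC⇒dddddkkCCCC⇒dddddkkkCCC⇒dddddkkkkCCC⇒dddddkkkkkCC⇒dddddkkkkkkC⇒dddddkkkkkkk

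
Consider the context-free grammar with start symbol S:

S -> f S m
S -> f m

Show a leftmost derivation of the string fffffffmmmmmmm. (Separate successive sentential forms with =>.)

S => fSm => ffSmm => fffSmmm => ffffSmmmm => fffffSmmmmm => ffffffSmmmmmm => fffffffmmmmmmm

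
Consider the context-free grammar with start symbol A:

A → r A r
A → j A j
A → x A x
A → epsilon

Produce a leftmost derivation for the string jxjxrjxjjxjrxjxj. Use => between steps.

A => jAj   [A → j A j]
jAj => jxAxj   [A → x A x]
jxAxj => jxjAjxj   [A → j A j]
jxjAjxj => jxjxAxjxj   [A → x A x]
jxjxAxjxj => jxjxrArxjxj   [A → r A r]
jxjxrArxjxj => jxjxrjAjrxjxj   [A → j A j]
jxjxrjAjrxjxj => jxjxrjxAxjrxjxj   [A → x A x]
jxjxrjxAxjrxjxj => jxjxrjxjAjxjrxjxj   [A → j A j]
jxjxrjxjAjxjrxjxj => jxjxrjxjjxjrxjxj   [A → epsilon]

A=>jAj=>jxAxj=>jxjAjxj=>jxjxAxjxj=>jxjxrArxjxj=>jxjxrjAjrxjxj=>jxjxrjxAxjrxjxj=>jxjxrjxjAjxjrxjxj=>jxjxrjxjjxjrxjxj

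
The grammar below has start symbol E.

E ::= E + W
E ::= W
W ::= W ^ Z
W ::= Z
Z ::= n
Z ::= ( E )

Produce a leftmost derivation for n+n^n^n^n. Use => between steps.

E => E+W   [E ::= E + W]
E+W => W+W   [E ::= W]
W+W => Z+W   [W ::= Z]
Z+W => n+W   [Z ::= n]
n+W => n+W^Z   [W ::= W ^ Z]
n+W^Z => n+W^Z^Z   [W ::= W ^ Z]
n+W^Z^Z => n+W^Z^Z^Z   [W ::= W ^ Z]
n+W^Z^Z^Z => n+Z^Z^Z^Z   [W ::= Z]
n+Z^Z^Z^Z => n+n^Z^Z^Z   [Z ::= n]
n+n^Z^Z^Z => n+n^n^Z^Z   [Z ::= n]
n+n^n^Z^Z => n+n^n^n^Z   [Z ::= n]
n+n^n^n^Z => n+n^n^n^n   [Z ::= n]

E => E+W => W+W => Z+W => n+W => n+W^Z => n+W^Z^Z => n+W^Z^Z^Z => n+Z^Z^Z^Z => n+n^Z^Z^Z => n+n^n^Z^Z => n+n^n^n^Z => n+n^n^n^n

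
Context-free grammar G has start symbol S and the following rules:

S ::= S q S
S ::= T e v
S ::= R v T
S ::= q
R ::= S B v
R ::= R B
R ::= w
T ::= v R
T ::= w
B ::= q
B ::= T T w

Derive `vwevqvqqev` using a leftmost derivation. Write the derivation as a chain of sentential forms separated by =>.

S => Tev   [S ::= T e v]
Tev => vRev   [T ::= v R]
vRev => vRBev   [R ::= R B]
vRBev => vRBBev   [R ::= R B]
vRBBev => vSBvBBev   [R ::= S B v]
vSBvBBev => vTevBvBBev   [S ::= T e v]
vTevBvBBev => vwevBvBBev   [T ::= w]
vwevBvBBev => vwevqvBBev   [B ::= q]
vwevqvBBev => vwevqvqBev   [B ::= q]
vwevqvqBev => vwevqvqqev   [B ::= q]

S=>Tev=>vRev=>vRBev=>vRBBev=>vSBvBBev=>vTevBvBBev=>vwevBvBBev=>vwevqvBBev=>vwevqvqBev=>vwevqvqqev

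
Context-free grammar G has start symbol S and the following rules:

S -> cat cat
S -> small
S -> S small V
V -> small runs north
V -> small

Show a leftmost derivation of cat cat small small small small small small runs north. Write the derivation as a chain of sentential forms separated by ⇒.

S ⇒ S small V   [S -> S small V]
S small V ⇒ S small V small V   [S -> S small V]
S small V small V ⇒ S small V small V small V   [S -> S small V]
S small V small V small V ⇒ cat cat small V small V small V   [S -> cat cat]
cat cat small V small V small V ⇒ cat cat small small small V small V   [V -> small]
cat cat small small small V small V ⇒ cat cat small small small small small V   [V -> small]
cat cat small small small small small V ⇒ cat cat small small small small small small runs north   [V -> small runs north]

S ⇒ S small V ⇒ S small V small V ⇒ S small V small V small V ⇒ cat cat small V small V small V ⇒ cat cat small small small V small V ⇒ cat cat small small small small small V ⇒ cat cat small small small small small small runs north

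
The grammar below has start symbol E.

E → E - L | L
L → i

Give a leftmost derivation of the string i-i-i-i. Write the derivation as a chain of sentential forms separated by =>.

E => E-L => E-L-L => E-L-L-L => L-L-L-L => i-L-L-L => i-i-L-L => i-i-i-L => i-i-i-i

E => E-L   [E → E - L]
E-L => E-L-L   [E → E - L]
E-L-L => E-L-L-L   [E → E - L]
E-L-L-L => L-L-L-L   [E → L]
L-L-L-L => i-L-L-L   [L → i]
i-L-L-L => i-i-L-L   [L → i]
i-i-L-L => i-i-i-L   [L → i]
i-i-i-L => i-i-i-i   [L → i]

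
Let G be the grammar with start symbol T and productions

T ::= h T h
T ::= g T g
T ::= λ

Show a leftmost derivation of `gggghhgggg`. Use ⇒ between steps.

T ⇒ gTg ⇒ ggTgg ⇒ gggTggg ⇒ ggggTgggg ⇒ gggghThgggg ⇒ gggghhgggg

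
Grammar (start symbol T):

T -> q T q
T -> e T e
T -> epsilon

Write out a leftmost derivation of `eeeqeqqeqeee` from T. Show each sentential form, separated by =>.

T=>eTe=>eeTee=>eeeTeee=>eeeqTqeee=>eeeqeTeqeee=>eeeqeqTqeqeee=>eeeqeqqeqeee

T => eTe   [T -> e T e]
eTe => eeTee   [T -> e T e]
eeTee => eeeTeee   [T -> e T e]
eeeTeee => eeeqTqeee   [T -> q T q]
eeeqTqeee => eeeqeTeqeee   [T -> e T e]
eeeqeTeqeee => eeeqeqTqeqeee   [T -> q T q]
eeeqeqTqeqeee => eeeqeqqeqeee   [T -> epsilon]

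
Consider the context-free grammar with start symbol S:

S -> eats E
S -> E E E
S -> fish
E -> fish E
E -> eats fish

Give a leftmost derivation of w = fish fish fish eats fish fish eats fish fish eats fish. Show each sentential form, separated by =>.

S => E E E => fish E E E => fish fish E E E => fish fish fish E E E => fish fish fish eats fish E E => fish fish fish eats fish fish E E => fish fish fish eats fish fish eats fish E => fish fish fish eats fish fish eats fish fish E => fish fish fish eats fish fish eats fish fish eats fish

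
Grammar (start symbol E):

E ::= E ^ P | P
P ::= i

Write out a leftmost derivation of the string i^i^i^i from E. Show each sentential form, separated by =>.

E => E^P => E^P^P => E^P^P^P => P^P^P^P => i^P^P^P => i^i^P^P => i^i^i^P => i^i^i^i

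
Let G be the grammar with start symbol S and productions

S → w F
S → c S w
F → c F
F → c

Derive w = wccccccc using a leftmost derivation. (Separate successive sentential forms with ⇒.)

S ⇒ wF ⇒ wcF ⇒ wccF ⇒ wcccF ⇒ wccccF ⇒ wcccccF ⇒ wccccccF ⇒ wccccccc

S ⇒ wF   [S → w F]
wF ⇒ wcF   [F → c F]
wcF ⇒ wccF   [F → c F]
wccF ⇒ wcccF   [F → c F]
wcccF ⇒ wccccF   [F → c F]
wccccF ⇒ wcccccF   [F → c F]
wcccccF ⇒ wccccccF   [F → c F]
wccccccF ⇒ wccccccc   [F → c]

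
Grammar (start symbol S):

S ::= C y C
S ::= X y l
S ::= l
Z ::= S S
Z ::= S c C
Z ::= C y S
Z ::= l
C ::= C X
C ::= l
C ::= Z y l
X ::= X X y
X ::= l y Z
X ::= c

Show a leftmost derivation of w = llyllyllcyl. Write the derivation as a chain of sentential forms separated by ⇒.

S ⇒ CyC ⇒ CXyC ⇒ CXXyC ⇒ ZylXXyC ⇒ SSylXXyC ⇒ lSylXXyC ⇒ llylXXyC ⇒ llyllyZXyC ⇒ llyllySSXyC ⇒ llyllylSXyC ⇒ llyllyllXyC ⇒ llyllyllcyC ⇒ llyllyllcyl

S ⇒ CyC   [S ::= C y C]
CyC ⇒ CXyC   [C ::= C X]
CXyC ⇒ CXXyC   [C ::= C X]
CXXyC ⇒ ZylXXyC   [C ::= Z y l]
ZylXXyC ⇒ SSylXXyC   [Z ::= S S]
SSylXXyC ⇒ lSylXXyC   [S ::= l]
lSylXXyC ⇒ llylXXyC   [S ::= l]
llylXXyC ⇒ llyllyZXyC   [X ::= l y Z]
llyllyZXyC ⇒ llyllySSXyC   [Z ::= S S]
llyllySSXyC ⇒ llyllylSXyC   [S ::= l]
llyllylSXyC ⇒ llyllyllXyC   [S ::= l]
llyllyllXyC ⇒ llyllyllcyC   [X ::= c]
llyllyllcyC ⇒ llyllyllcyl   [C ::= l]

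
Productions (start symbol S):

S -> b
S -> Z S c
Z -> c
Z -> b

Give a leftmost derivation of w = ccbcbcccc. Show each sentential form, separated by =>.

S => ZSc   [S -> Z S c]
ZSc => cSc   [Z -> c]
cSc => cZScc   [S -> Z S c]
cZScc => ccScc   [Z -> c]
ccScc => ccZSccc   [S -> Z S c]
ccZSccc => ccbSccc   [Z -> b]
ccbSccc => ccbZScccc   [S -> Z S c]
ccbZScccc => ccbcScccc   [Z -> c]
ccbcScccc => ccbcbcccc   [S -> b]

S => ZSc => cSc => cZScc => ccScc => ccZSccc => ccbSccc => ccbZScccc => ccbcScccc => ccbcbcccc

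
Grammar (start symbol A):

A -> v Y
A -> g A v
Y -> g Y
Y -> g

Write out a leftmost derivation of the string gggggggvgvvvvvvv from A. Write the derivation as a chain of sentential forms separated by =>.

A=>gAv=>ggAvv=>gggAvvv=>ggggAvvvv=>gggggAvvvvv=>ggggggAvvvvvv=>gggggggAvvvvvvv=>gggggggvYvvvvvvv=>gggggggvgvvvvvvv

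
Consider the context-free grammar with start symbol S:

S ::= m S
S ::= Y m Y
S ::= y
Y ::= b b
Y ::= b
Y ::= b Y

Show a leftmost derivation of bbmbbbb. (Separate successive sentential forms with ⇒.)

S ⇒ YmY   [S ::= Y m Y]
YmY ⇒ bYmY   [Y ::= b Y]
bYmY ⇒ bbmY   [Y ::= b]
bbmY ⇒ bbmbY   [Y ::= b Y]
bbmbY ⇒ bbmbbY   [Y ::= b Y]
bbmbbY ⇒ bbmbbbY   [Y ::= b Y]
bbmbbbY ⇒ bbmbbbb   [Y ::= b]

S⇒YmY⇒bYmY⇒bbmY⇒bbmbY⇒bbmbbY⇒bbmbbbY⇒bbmbbbb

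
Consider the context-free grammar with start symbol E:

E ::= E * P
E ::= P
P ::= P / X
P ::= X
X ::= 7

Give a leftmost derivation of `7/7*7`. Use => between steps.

E=>E*P=>P*P=>P/X*P=>X/X*P=>7/X*P=>7/7*P=>7/7*X=>7/7*7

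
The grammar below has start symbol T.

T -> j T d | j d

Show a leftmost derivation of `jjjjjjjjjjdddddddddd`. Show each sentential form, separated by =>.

T => jTd   [T -> j T d]
jTd => jjTdd   [T -> j T d]
jjTdd => jjjTddd   [T -> j T d]
jjjTddd => jjjjTdddd   [T -> j T d]
jjjjTdddd => jjjjjTddddd   [T -> j T d]
jjjjjTddddd => jjjjjjTdddddd   [T -> j T d]
jjjjjjTdddddd => jjjjjjjTddddddd   [T -> j T d]
jjjjjjjTddddddd => jjjjjjjjTdddddddd   [T -> j T d]
jjjjjjjjTdddddddd => jjjjjjjjjTddddddddd   [T -> j T d]
jjjjjjjjjTddddddddd => jjjjjjjjjjdddddddddd   [T -> j d]

T => jTd => jjTdd => jjjTddd => jjjjTdddd => jjjjjTddddd => jjjjjjTdddddd => jjjjjjjTddddddd => jjjjjjjjTdddddddd => jjjjjjjjjTddddddddd => jjjjjjjjjjdddddddddd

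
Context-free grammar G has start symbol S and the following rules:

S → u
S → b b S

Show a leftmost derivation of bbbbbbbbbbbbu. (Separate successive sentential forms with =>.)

S => bbS => bbbbS => bbbbbbS => bbbbbbbbS => bbbbbbbbbbS => bbbbbbbbbbbbS => bbbbbbbbbbbbu

S => bbS   [S → b b S]
bbS => bbbbS   [S → b b S]
bbbbS => bbbbbbS   [S → b b S]
bbbbbbS => bbbbbbbbS   [S → b b S]
bbbbbbbbS => bbbbbbbbbbS   [S → b b S]
bbbbbbbbbbS => bbbbbbbbbbbbS   [S → b b S]
bbbbbbbbbbbbS => bbbbbbbbbbbbu   [S → u]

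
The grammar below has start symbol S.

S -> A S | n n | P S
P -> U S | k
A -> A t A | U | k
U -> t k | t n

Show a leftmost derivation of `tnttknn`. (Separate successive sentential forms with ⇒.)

S ⇒ AS ⇒ AtAS ⇒ UtAS ⇒ tntAS ⇒ tntUS ⇒ tnttkS ⇒ tnttknn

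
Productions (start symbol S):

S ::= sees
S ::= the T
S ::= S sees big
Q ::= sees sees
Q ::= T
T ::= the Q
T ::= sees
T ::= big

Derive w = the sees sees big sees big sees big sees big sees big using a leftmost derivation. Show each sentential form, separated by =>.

S => S sees big   [S ::= S sees big]
S sees big => S sees big sees big   [S ::= S sees big]
S sees big sees big => S sees big sees big sees big   [S ::= S sees big]
S sees big sees big sees big => S sees big sees big sees big sees big   [S ::= S sees big]
S sees big sees big sees big sees big => S sees big sees big sees big sees big sees big   [S ::= S sees big]
S sees big sees big sees big sees big sees big => the T sees big sees big sees big sees big sees big   [S ::= the T]
the T sees big sees big sees big sees big sees big => the sees sees big sees big sees big sees big sees big   [T ::= sees]

S => S sees big => S sees big sees big => S sees big sees big sees big => S sees big sees big sees big sees big => S sees big sees big sees big sees big sees big => the T sees big sees big sees big sees big sees big => the sees sees big sees big sees big sees big sees big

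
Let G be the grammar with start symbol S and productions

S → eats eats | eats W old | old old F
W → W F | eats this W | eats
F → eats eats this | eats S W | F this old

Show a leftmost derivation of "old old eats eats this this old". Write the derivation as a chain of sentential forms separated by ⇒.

S ⇒ old old F ⇒ old old F this old ⇒ old old eats eats this this old

S ⇒ old old F   [S → old old F]
old old F ⇒ old old F this old   [F → F this old]
old old F this old ⇒ old old eats eats this this old   [F → eats eats this]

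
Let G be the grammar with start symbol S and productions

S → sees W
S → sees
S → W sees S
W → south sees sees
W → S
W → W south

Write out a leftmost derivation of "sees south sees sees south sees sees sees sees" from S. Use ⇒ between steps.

S ⇒ W sees S ⇒ S sees S ⇒ W sees S sees S ⇒ W south sees S sees S ⇒ S south sees S sees S ⇒ sees W south sees S sees S ⇒ sees south sees sees south sees S sees S ⇒ sees south sees sees south sees sees sees S ⇒ sees south sees sees south sees sees sees sees

S ⇒ W sees S   [S → W sees S]
W sees S ⇒ S sees S   [W → S]
S sees S ⇒ W sees S sees S   [S → W sees S]
W sees S sees S ⇒ W south sees S sees S   [W → W south]
W south sees S sees S ⇒ S south sees S sees S   [W → S]
S south sees S sees S ⇒ sees W south sees S sees S   [S → sees W]
sees W south sees S sees S ⇒ sees south sees sees south sees S sees S   [W → south sees sees]
sees south sees sees south sees S sees S ⇒ sees south sees sees south sees sees sees S   [S → sees]
sees south sees sees south sees sees sees S ⇒ sees south sees sees south sees sees sees sees   [S → sees]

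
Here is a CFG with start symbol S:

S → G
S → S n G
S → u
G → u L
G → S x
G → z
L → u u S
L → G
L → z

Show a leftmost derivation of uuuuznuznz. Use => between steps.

S => SnG => SnGnG => GnGnG => uLnGnG => uGnGnG => uuLnGnG => uuuuSnGnG => uuuuGnGnG => uuuuznGnG => uuuuznuLnG => uuuuznuznG => uuuuznuznz

S => SnG   [S → S n G]
SnG => SnGnG   [S → S n G]
SnGnG => GnGnG   [S → G]
GnGnG => uLnGnG   [G → u L]
uLnGnG => uGnGnG   [L → G]
uGnGnG => uuLnGnG   [G → u L]
uuLnGnG => uuuuSnGnG   [L → u u S]
uuuuSnGnG => uuuuGnGnG   [S → G]
uuuuGnGnG => uuuuznGnG   [G → z]
uuuuznGnG => uuuuznuLnG   [G → u L]
uuuuznuLnG => uuuuznuznG   [L → z]
uuuuznuznG => uuuuznuznz   [G → z]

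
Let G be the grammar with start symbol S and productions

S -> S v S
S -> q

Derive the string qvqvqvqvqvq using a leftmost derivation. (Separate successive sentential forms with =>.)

S => SvS   [S -> S v S]
SvS => SvSvS   [S -> S v S]
SvSvS => qvSvS   [S -> q]
qvSvS => qvSvSvS   [S -> S v S]
qvSvSvS => qvSvSvSvS   [S -> S v S]
qvSvSvSvS => qvqvSvSvS   [S -> q]
qvqvSvSvS => qvqvSvSvSvS   [S -> S v S]
qvqvSvSvSvS => qvqvqvSvSvS   [S -> q]
qvqvqvSvSvS => qvqvqvqvSvS   [S -> q]
qvqvqvqvSvS => qvqvqvqvqvS   [S -> q]
qvqvqvqvqvS => qvqvqvqvqvq   [S -> q]

S=>SvS=>SvSvS=>qvSvS=>qvSvSvS=>qvSvSvSvS=>qvqvSvSvS=>qvqvSvSvSvS=>qvqvqvSvSvS=>qvqvqvqvSvS=>qvqvqvqvqvS=>qvqvqvqvqvq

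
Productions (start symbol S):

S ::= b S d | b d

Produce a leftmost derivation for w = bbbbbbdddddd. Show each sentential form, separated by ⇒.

S⇒bSd⇒bbSdd⇒bbbSddd⇒bbbbSdddd⇒bbbbbSddddd⇒bbbbbbdddddd

S ⇒ bSd   [S ::= b S d]
bSd ⇒ bbSdd   [S ::= b S d]
bbSdd ⇒ bbbSddd   [S ::= b S d]
bbbSddd ⇒ bbbbSdddd   [S ::= b S d]
bbbbSdddd ⇒ bbbbbSddddd   [S ::= b S d]
bbbbbSddddd ⇒ bbbbbbdddddd   [S ::= b d]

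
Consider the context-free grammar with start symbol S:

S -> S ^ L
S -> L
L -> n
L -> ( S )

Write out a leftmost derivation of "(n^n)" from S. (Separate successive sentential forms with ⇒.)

S ⇒ L ⇒ (S) ⇒ (S^L) ⇒ (L^L) ⇒ (n^L) ⇒ (n^n)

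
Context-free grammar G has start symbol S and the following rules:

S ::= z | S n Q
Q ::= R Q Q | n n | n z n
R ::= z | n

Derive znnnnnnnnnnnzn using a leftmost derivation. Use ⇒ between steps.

S⇒SnQ⇒SnQnQ⇒SnQnQnQ⇒SnQnQnQnQ⇒znQnQnQnQ⇒znnnnQnQnQ⇒znnnnnnnQnQ⇒znnnnnnnnnnQ⇒znnnnnnnnnnnzn

S ⇒ SnQ   [S ::= S n Q]
SnQ ⇒ SnQnQ   [S ::= S n Q]
SnQnQ ⇒ SnQnQnQ   [S ::= S n Q]
SnQnQnQ ⇒ SnQnQnQnQ   [S ::= S n Q]
SnQnQnQnQ ⇒ znQnQnQnQ   [S ::= z]
znQnQnQnQ ⇒ znnnnQnQnQ   [Q ::= n n]
znnnnQnQnQ ⇒ znnnnnnnQnQ   [Q ::= n n]
znnnnnnnQnQ ⇒ znnnnnnnnnnQ   [Q ::= n n]
znnnnnnnnnnQ ⇒ znnnnnnnnnnnzn   [Q ::= n z n]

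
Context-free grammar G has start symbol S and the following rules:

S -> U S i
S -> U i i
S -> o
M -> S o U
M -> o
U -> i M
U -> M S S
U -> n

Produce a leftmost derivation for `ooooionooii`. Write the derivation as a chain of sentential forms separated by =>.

S=>Uii=>MSSii=>SoUSSii=>USioUSSii=>MSSSioUSSii=>oSSSioUSSii=>ooSSioUSSii=>oooSioUSSii=>ooooioUSSii=>ooooionSSii=>ooooionoSii=>ooooionooii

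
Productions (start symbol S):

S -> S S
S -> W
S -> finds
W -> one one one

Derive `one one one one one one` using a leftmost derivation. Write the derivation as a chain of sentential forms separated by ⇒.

S ⇒ S S ⇒ W S ⇒ one one one S ⇒ one one one W ⇒ one one one one one one

S ⇒ S S   [S -> S S]
S S ⇒ W S   [S -> W]
W S ⇒ one one one S   [W -> one one one]
one one one S ⇒ one one one W   [S -> W]
one one one W ⇒ one one one one one one   [W -> one one one]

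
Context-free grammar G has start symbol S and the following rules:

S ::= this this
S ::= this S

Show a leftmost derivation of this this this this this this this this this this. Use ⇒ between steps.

S ⇒ this S   [S ::= this S]
this S ⇒ this this S   [S ::= this S]
this this S ⇒ this this this S   [S ::= this S]
this this this S ⇒ this this this this S   [S ::= this S]
this this this this S ⇒ this this this this this S   [S ::= this S]
this this this this this S ⇒ this this this this this this S   [S ::= this S]
this this this this this this S ⇒ this this this this this this this S   [S ::= this S]
this this this this this this this S ⇒ this this this this this this this this S   [S ::= this S]
this this this this this this this this S ⇒ this this this this this this this this this this   [S ::= this this]

S ⇒ this S ⇒ this this S ⇒ this this this S ⇒ this this this this S ⇒ this this this this this S ⇒ this this this this this this S ⇒ this this this this this this this S ⇒ this this this this this this this this S ⇒ this this this this this this this this this this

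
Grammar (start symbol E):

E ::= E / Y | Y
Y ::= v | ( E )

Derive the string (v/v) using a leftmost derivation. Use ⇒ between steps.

E ⇒ Y ⇒ (E) ⇒ (E/Y) ⇒ (Y/Y) ⇒ (v/Y) ⇒ (v/v)

E ⇒ Y   [E ::= Y]
Y ⇒ (E)   [Y ::= ( E )]
(E) ⇒ (E/Y)   [E ::= E / Y]
(E/Y) ⇒ (Y/Y)   [E ::= Y]
(Y/Y) ⇒ (v/Y)   [Y ::= v]
(v/Y) ⇒ (v/v)   [Y ::= v]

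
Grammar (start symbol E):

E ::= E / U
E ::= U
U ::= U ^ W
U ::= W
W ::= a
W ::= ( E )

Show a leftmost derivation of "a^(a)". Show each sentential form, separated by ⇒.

E ⇒ U   [E ::= U]
U ⇒ U^W   [U ::= U ^ W]
U^W ⇒ W^W   [U ::= W]
W^W ⇒ a^W   [W ::= a]
a^W ⇒ a^(E)   [W ::= ( E )]
a^(E) ⇒ a^(U)   [E ::= U]
a^(U) ⇒ a^(W)   [U ::= W]
a^(W) ⇒ a^(a)   [W ::= a]

E⇒U⇒U^W⇒W^W⇒a^W⇒a^(E)⇒a^(U)⇒a^(W)⇒a^(a)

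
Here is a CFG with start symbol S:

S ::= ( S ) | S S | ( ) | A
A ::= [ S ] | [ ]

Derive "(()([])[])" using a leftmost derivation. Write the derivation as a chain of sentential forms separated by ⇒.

S ⇒ (S)   [S ::= ( S )]
(S) ⇒ (SS)   [S ::= S S]
(SS) ⇒ (SSS)   [S ::= S S]
(SSS) ⇒ (()SS)   [S ::= ( )]
(()SS) ⇒ (()(S)S)   [S ::= ( S )]
(()(S)S) ⇒ (()(A)S)   [S ::= A]
(()(A)S) ⇒ (()([])S)   [A ::= [ ]]
(()([])S) ⇒ (()([])A)   [S ::= A]
(()([])A) ⇒ (()([])[])   [A ::= [ ]]

S ⇒ (S) ⇒ (SS) ⇒ (SSS) ⇒ (()SS) ⇒ (()(S)S) ⇒ (()(A)S) ⇒ (()([])S) ⇒ (()([])A) ⇒ (()([])[])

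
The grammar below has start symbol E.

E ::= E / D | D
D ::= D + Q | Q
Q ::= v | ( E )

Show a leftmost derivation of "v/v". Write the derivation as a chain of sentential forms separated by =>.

E => E/D => D/D => Q/D => v/D => v/Q => v/v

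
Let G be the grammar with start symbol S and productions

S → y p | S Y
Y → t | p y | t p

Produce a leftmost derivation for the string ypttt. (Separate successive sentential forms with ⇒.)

S⇒SY⇒SYY⇒SYYY⇒ypYYY⇒yptYY⇒ypttY⇒ypttt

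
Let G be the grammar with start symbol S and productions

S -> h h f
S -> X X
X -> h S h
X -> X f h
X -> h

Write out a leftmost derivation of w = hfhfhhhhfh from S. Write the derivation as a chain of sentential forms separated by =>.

S=>XX=>XfhX=>XfhfhX=>hfhfhX=>hfhfhhSh=>hfhfhhhhfh

S => XX   [S -> X X]
XX => XfhX   [X -> X f h]
XfhX => XfhfhX   [X -> X f h]
XfhfhX => hfhfhX   [X -> h]
hfhfhX => hfhfhhSh   [X -> h S h]
hfhfhhSh => hfhfhhhhfh   [S -> h h f]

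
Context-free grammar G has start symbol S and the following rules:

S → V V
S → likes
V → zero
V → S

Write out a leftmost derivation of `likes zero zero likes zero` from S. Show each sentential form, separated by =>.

S => V V   [S → V V]
V V => S V   [V → S]
S V => likes V   [S → likes]
likes V => likes S   [V → S]
likes S => likes V V   [S → V V]
likes V V => likes S V   [V → S]
likes S V => likes V V V   [S → V V]
likes V V V => likes S V V   [V → S]
likes S V V => likes V V V V   [S → V V]
likes V V V V => likes zero V V V   [V → zero]
likes zero V V V => likes zero zero V V   [V → zero]
likes zero zero V V => likes zero zero S V   [V → S]
likes zero zero S V => likes zero zero likes V   [S → likes]
likes zero zero likes V => likes zero zero likes zero   [V → zero]

S => V V => S V => likes V => likes S => likes V V => likes S V => likes V V V => likes S V V => likes V V V V => likes zero V V V => likes zero zero V V => likes zero zero S V => likes zero zero likes V => likes zero zero likes zero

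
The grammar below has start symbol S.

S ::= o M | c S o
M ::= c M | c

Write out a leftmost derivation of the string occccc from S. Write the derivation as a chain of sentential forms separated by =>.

S => oM   [S ::= o M]
oM => ocM   [M ::= c M]
ocM => occM   [M ::= c M]
occM => occcM   [M ::= c M]
occcM => occccM   [M ::= c M]
occccM => occccc   [M ::= c]

S => oM => ocM => occM => occcM => occccM => occccc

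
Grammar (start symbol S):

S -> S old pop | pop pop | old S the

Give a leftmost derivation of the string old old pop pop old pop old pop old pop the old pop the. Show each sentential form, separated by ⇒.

S ⇒ old S the ⇒ old S old pop the ⇒ old old S the old pop the ⇒ old old S old pop the old pop the ⇒ old old S old pop old pop the old pop the ⇒ old old S old pop old pop old pop the old pop the ⇒ old old pop pop old pop old pop old pop the old pop the

S ⇒ old S the   [S -> old S the]
old S the ⇒ old S old pop the   [S -> S old pop]
old S old pop the ⇒ old old S the old pop the   [S -> old S the]
old old S the old pop the ⇒ old old S old pop the old pop the   [S -> S old pop]
old old S old pop the old pop the ⇒ old old S old pop old pop the old pop the   [S -> S old pop]
old old S old pop old pop the old pop the ⇒ old old S old pop old pop old pop the old pop the   [S -> S old pop]
old old S old pop old pop old pop the old pop the ⇒ old old pop pop old pop old pop old pop the old pop the   [S -> pop pop]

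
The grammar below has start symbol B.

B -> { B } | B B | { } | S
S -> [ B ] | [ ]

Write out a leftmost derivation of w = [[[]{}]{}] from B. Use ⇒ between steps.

B ⇒ S ⇒ [B] ⇒ [BB] ⇒ [SB] ⇒ [[B]B] ⇒ [[BB]B] ⇒ [[SB]B] ⇒ [[[]B]B] ⇒ [[[]{}]B] ⇒ [[[]{}]{}]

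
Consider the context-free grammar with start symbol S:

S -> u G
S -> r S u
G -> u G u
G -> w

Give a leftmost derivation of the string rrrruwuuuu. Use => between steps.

S => rSu => rrSuu => rrrSuuu => rrrrSuuuu => rrrruGuuuu => rrrruwuuuu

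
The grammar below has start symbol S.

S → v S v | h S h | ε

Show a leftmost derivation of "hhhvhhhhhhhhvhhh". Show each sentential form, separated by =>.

S => hSh => hhShh => hhhShhh => hhhvSvhhh => hhhvhShvhhh => hhhvhhShhvhhh => hhhvhhhShhhvhhh => hhhvhhhhShhhhvhhh => hhhvhhhhhhhhvhhh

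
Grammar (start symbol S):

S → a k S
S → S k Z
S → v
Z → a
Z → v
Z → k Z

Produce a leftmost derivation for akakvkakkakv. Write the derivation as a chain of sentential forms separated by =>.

S => SkZ   [S → S k Z]
SkZ => SkZkZ   [S → S k Z]
SkZkZ => SkZkZkZ   [S → S k Z]
SkZkZkZ => akSkZkZkZ   [S → a k S]
akSkZkZkZ => akakSkZkZkZ   [S → a k S]
akakSkZkZkZ => akakvkZkZkZ   [S → v]
akakvkZkZkZ => akakvkakZkZ   [Z → a]
akakvkakZkZ => akakvkakkZkZ   [Z → k Z]
akakvkakkZkZ => akakvkakkakZ   [Z → a]
akakvkakkakZ => akakvkakkakv   [Z → v]

S => SkZ => SkZkZ => SkZkZkZ => akSkZkZkZ => akakSkZkZkZ => akakvkZkZkZ => akakvkakZkZ => akakvkakkZkZ => akakvkakkakZ => akakvkakkakv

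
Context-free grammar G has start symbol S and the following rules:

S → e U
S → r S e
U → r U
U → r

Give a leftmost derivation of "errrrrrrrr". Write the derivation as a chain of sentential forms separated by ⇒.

S⇒eU⇒erU⇒errU⇒errrU⇒errrrU⇒errrrrU⇒errrrrrU⇒errrrrrrU⇒errrrrrrrU⇒errrrrrrrr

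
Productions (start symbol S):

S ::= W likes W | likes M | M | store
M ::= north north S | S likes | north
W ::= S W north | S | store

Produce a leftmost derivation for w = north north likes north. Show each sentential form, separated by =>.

S => M => north north S => north north likes M => north north likes north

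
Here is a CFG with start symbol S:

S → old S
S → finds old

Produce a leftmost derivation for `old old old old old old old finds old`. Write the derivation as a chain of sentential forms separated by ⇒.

S ⇒ old S ⇒ old old S ⇒ old old old S ⇒ old old old old S ⇒ old old old old old S ⇒ old old old old old old S ⇒ old old old old old old old S ⇒ old old old old old old old finds old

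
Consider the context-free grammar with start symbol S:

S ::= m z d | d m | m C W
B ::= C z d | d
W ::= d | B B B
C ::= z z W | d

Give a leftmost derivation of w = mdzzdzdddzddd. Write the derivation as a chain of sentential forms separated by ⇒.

S⇒mCW⇒mdW⇒mdBBB⇒mdCzdBB⇒mdzzWzdBB⇒mdzzBBBzdBB⇒mdzzCzdBBzdBB⇒mdzzdzdBBzdBB⇒mdzzdzddBzdBB⇒mdzzdzdddzdBB⇒mdzzdzdddzddB⇒mdzzdzdddzddd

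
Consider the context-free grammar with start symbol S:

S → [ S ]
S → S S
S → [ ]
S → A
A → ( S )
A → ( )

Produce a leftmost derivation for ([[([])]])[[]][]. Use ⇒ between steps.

S⇒SS⇒AS⇒(S)S⇒([S])S⇒([[S]])S⇒([[A]])S⇒([[(S)]])S⇒([[([])]])S⇒([[([])]])SS⇒([[([])]])[S]S⇒([[([])]])[[]]S⇒([[([])]])[[]][]

S ⇒ SS   [S → S S]
SS ⇒ AS   [S → A]
AS ⇒ (S)S   [A → ( S )]
(S)S ⇒ ([S])S   [S → [ S ]]
([S])S ⇒ ([[S]])S   [S → [ S ]]
([[S]])S ⇒ ([[A]])S   [S → A]
([[A]])S ⇒ ([[(S)]])S   [A → ( S )]
([[(S)]])S ⇒ ([[([])]])S   [S → [ ]]
([[([])]])S ⇒ ([[([])]])SS   [S → S S]
([[([])]])SS ⇒ ([[([])]])[S]S   [S → [ S ]]
([[([])]])[S]S ⇒ ([[([])]])[[]]S   [S → [ ]]
([[([])]])[[]]S ⇒ ([[([])]])[[]][]   [S → [ ]]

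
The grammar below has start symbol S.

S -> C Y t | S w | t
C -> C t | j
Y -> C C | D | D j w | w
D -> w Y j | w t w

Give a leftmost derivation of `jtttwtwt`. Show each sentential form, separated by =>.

S => CYt   [S -> C Y t]
CYt => CtYt   [C -> C t]
CtYt => CttYt   [C -> C t]
CttYt => CtttYt   [C -> C t]
CtttYt => jtttYt   [C -> j]
jtttYt => jtttDt   [Y -> D]
jtttDt => jtttwtwt   [D -> w t w]

S => CYt => CtYt => CttYt => CtttYt => jtttYt => jtttDt => jtttwtwt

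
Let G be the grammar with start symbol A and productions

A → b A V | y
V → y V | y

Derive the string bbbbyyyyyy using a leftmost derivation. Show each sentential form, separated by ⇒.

A ⇒ bAV ⇒ bbAVV ⇒ bbbAVVV ⇒ bbbbAVVVV ⇒ bbbbyVVVV ⇒ bbbbyyVVVV ⇒ bbbbyyyVVV ⇒ bbbbyyyyVV ⇒ bbbbyyyyyV ⇒ bbbbyyyyyy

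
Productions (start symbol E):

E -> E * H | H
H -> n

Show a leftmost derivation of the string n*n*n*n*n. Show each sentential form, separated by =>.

E => E*H   [E -> E * H]
E*H => E*H*H   [E -> E * H]
E*H*H => E*H*H*H   [E -> E * H]
E*H*H*H => E*H*H*H*H   [E -> E * H]
E*H*H*H*H => H*H*H*H*H   [E -> H]
H*H*H*H*H => n*H*H*H*H   [H -> n]
n*H*H*H*H => n*n*H*H*H   [H -> n]
n*n*H*H*H => n*n*n*H*H   [H -> n]
n*n*n*H*H => n*n*n*n*H   [H -> n]
n*n*n*n*H => n*n*n*n*n   [H -> n]

E => E*H => E*H*H => E*H*H*H => E*H*H*H*H => H*H*H*H*H => n*H*H*H*H => n*n*H*H*H => n*n*n*H*H => n*n*n*n*H => n*n*n*n*n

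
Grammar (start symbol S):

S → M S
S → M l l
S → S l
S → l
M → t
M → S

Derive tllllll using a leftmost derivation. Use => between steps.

S => Sl   [S → S l]
Sl => MSl   [S → M S]
MSl => SSl   [M → S]
SSl => SlSl   [S → S l]
SlSl => MSlSl   [S → M S]
MSlSl => SSlSl   [M → S]
SSlSl => MllSlSl   [S → M l l]
MllSlSl => tllSlSl   [M → t]
tllSlSl => tllllSl   [S → l]
tllllSl => tllllll   [S → l]

S => Sl => MSl => SSl => SlSl => MSlSl => SSlSl => MllSlSl => tllSlSl => tllllSl => tllllll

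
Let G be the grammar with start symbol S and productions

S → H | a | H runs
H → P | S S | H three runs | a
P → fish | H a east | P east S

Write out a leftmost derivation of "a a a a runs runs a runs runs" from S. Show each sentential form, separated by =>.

S => H runs   [S → H runs]
H runs => S S runs   [H → S S]
S S runs => a S runs   [S → a]
a S runs => a H runs   [S → H]
a H runs => a S S runs   [H → S S]
a S S runs => a a S runs   [S → a]
a a S runs => a a H runs runs   [S → H runs]
a a H runs runs => a a S S runs runs   [H → S S]
a a S S runs runs => a a H runs S runs runs   [S → H runs]
a a H runs S runs runs => a a S S runs S runs runs   [H → S S]
a a S S runs S runs runs => a a a S runs S runs runs   [S → a]
a a a S runs S runs runs => a a a H runs runs S runs runs   [S → H runs]
a a a H runs runs S runs runs => a a a a runs runs S runs runs   [H → a]
a a a a runs runs S runs runs => a a a a runs runs a runs runs   [S → a]

S => H runs => S S runs => a S runs => a H runs => a S S runs => a a S runs => a a H runs runs => a a S S runs runs => a a H runs S runs runs => a a S S runs S runs runs => a a a S runs S runs runs => a a a H runs runs S runs runs => a a a a runs runs S runs runs => a a a a runs runs a runs runs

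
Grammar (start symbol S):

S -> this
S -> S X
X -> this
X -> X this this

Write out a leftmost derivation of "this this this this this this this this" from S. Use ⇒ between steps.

S ⇒ S X   [S -> S X]
S X ⇒ this X   [S -> this]
this X ⇒ this X this this   [X -> X this this]
this X this this ⇒ this X this this this this   [X -> X this this]
this X this this this this ⇒ this X this this this this this this   [X -> X this this]
this X this this this this this this ⇒ this this this this this this this this   [X -> this]

S ⇒ S X ⇒ this X ⇒ this X this this ⇒ this X this this this this ⇒ this X this this this this this this ⇒ this this this this this this this this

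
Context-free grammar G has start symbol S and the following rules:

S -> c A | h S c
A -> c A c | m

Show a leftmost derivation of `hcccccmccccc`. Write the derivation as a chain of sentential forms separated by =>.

S => hSc   [S -> h S c]
hSc => hcAc   [S -> c A]
hcAc => hccAcc   [A -> c A c]
hccAcc => hcccAccc   [A -> c A c]
hcccAccc => hccccAcccc   [A -> c A c]
hccccAcccc => hcccccAccccc   [A -> c A c]
hcccccAccccc => hcccccmccccc   [A -> m]

S => hSc => hcAc => hccAcc => hcccAccc => hccccAcccc => hcccccAccccc => hcccccmccccc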